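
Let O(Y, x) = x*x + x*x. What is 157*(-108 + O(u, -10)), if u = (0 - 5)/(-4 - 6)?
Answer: 14444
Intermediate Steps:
u = 1/2 (u = -5/(-10) = -5*(-1/10) = 1/2 ≈ 0.50000)
O(Y, x) = 2*x**2 (O(Y, x) = x**2 + x**2 = 2*x**2)
157*(-108 + O(u, -10)) = 157*(-108 + 2*(-10)**2) = 157*(-108 + 2*100) = 157*(-108 + 200) = 157*92 = 14444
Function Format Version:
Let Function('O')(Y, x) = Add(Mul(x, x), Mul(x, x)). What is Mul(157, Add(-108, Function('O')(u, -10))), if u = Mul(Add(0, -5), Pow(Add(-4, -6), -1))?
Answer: 14444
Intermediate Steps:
u = Rational(1, 2) (u = Mul(-5, Pow(-10, -1)) = Mul(-5, Rational(-1, 10)) = Rational(1, 2) ≈ 0.50000)
Function('O')(Y, x) = Mul(2, Pow(x, 2)) (Function('O')(Y, x) = Add(Pow(x, 2), Pow(x, 2)) = Mul(2, Pow(x, 2)))
Mul(157, Add(-108, Function('O')(u, -10))) = Mul(157, Add(-108, Mul(2, Pow(-10, 2)))) = Mul(157, Add(-108, Mul(2, 100))) = Mul(157, Add(-108, 200)) = Mul(157, 92) = 14444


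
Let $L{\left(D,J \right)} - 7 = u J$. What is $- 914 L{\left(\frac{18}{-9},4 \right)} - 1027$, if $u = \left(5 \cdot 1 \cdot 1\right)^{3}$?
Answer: $-464425$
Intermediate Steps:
$u = 125$ ($u = \left(5 \cdot 1\right)^{3} = 5^{3} = 125$)
$L{\left(D,J \right)} = 7 + 125 J$
$- 914 L{\left(\frac{18}{-9},4 \right)} - 1027 = - 914 \left(7 + 125 \cdot 4\right) - 1027 = - 914 \left(7 + 500\right) - 1027 = \left(-914\right) 507 - 1027 = -463398 - 1027 = -464425$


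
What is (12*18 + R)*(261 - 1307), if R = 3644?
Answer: -4037560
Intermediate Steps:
(12*18 + R)*(261 - 1307) = (12*18 + 3644)*(261 - 1307) = (216 + 3644)*(-1046) = 3860*(-1046) = -4037560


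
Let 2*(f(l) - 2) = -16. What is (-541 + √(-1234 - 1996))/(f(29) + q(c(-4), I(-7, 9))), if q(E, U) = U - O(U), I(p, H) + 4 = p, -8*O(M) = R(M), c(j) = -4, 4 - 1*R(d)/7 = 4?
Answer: 541/17 - I*√3230/17 ≈ 31.824 - 3.3431*I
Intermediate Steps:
R(d) = 0 (R(d) = 28 - 7*4 = 28 - 28 = 0)
O(M) = 0 (O(M) = -⅛*0 = 0)
f(l) = -6 (f(l) = 2 + (½)*(-16) = 2 - 8 = -6)
I(p, H) = -4 + p
q(E, U) = U (q(E, U) = U - 1*0 = U + 0 = U)
(-541 + √(-1234 - 1996))/(f(29) + q(c(-4), I(-7, 9))) = (-541 + √(-1234 - 1996))/(-6 + (-4 - 7)) = (-541 + √(-3230))/(-6 - 11) = (-541 + I*√3230)/(-17) = (-541 + I*√3230)*(-1/17) = 541/17 - I*√3230/17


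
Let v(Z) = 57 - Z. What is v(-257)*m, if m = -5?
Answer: -1570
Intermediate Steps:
v(-257)*m = (57 - 1*(-257))*(-5) = (57 + 257)*(-5) = 314*(-5) = -1570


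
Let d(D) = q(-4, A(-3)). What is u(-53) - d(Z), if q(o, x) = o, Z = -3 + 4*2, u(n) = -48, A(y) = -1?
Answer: -44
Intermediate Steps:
Z = 5 (Z = -3 + 8 = 5)
d(D) = -4
u(-53) - d(Z) = -48 - 1*(-4) = -48 + 4 = -44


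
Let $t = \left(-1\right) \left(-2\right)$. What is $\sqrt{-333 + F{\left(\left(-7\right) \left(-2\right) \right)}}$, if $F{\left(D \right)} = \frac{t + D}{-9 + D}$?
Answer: $\frac{i \sqrt{8245}}{5} \approx 18.16 i$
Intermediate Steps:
$t = 2$
$F{\left(D \right)} = \frac{2 + D}{-9 + D}$
$\sqrt{-333 + F{\left(\left(-7\right) \left(-2\right) \right)}} = \sqrt{-333 + \frac{2 - -14}{-9 - -14}} = \sqrt{-333 + \frac{2 + 14}{-9 + 14}} = \sqrt{-333 + \frac{1}{5} \cdot 16} = \sqrt{-333 + \frac{16}{5}} = \sqrt{- \frac{1649}{5}} = \frac{i \sqrt{8245}}{5}$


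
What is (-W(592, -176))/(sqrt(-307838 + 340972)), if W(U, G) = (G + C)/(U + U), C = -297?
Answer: 473*sqrt(33134)/39230656 ≈ 0.0021947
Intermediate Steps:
W(U, G) = (-297 + G)/(2*U) (W(U, G) = (G - 297)/(U + U) = (-297 + G)/((2*U)) = (-297 + G)*(1/(2*U)) = (-297 + G)/(2*U))
(-W(592, -176))/(sqrt(-307838 + 340972)) = (-(-297 - 176)/(2*592))/(sqrt(-307838 + 340972)) = (-(-473)/(2*592))/(sqrt(33134)) = (-1*(-473/1184))*(sqrt(33134)/33134) = 473*(sqrt(33134)/33134)/1184 = 473*sqrt(33134)/39230656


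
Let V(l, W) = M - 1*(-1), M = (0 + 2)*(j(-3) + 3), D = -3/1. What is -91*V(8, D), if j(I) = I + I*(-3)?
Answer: -1729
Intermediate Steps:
D = -3 (D = -3*1 = -3)
j(I) = -2*I (j(I) = I - 3*I = -2*I)
M = 18 (M = (0 + 2)*(-2*(-3) + 3) = 2*(6 + 3) = 2*9 = 18)
V(l, W) = 19 (V(l, W) = 18 - 1*(-1) = 18 + 1 = 19)
-91*V(8, D) = -91*19 = -1729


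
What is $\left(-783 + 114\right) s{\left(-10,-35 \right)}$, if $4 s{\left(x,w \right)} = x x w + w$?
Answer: $\frac{2364915}{4} \approx 5.9123 \cdot 10^{5}$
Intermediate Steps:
$s{\left(x,w \right)} = \frac{w}{4} + \frac{w x^{2}}{4}$ ($s{\left(x,w \right)} = \frac{x x w + w}{4} = \frac{x^{2} w + w}{4} = \frac{w x^{2} + w}{4} = \frac{w + w x^{2}}{4} = \frac{w}{4} + \frac{w x^{2}}{4}$)
$\left(-783 + 114\right) s{\left(-10,-35 \right)} = \left(-783 + 114\right) \frac{1}{4} \left(-35\right) \left(1 + \left(-10\right)^{2}\right) = - 669 \cdot \frac{1}{4} \left(-35\right) \left(1 + 100\right) = - 669 \cdot \frac{1}{4} \left(-35\right) 101 = \left(-669\right) \left(- \frac{3535}{4}\right) = \frac{2364915}{4}$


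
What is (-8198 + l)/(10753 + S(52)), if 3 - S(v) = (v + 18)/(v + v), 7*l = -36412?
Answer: -4877496/3914939 ≈ -1.2459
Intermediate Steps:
l = -36412/7 (l = (1/7)*(-36412) = -36412/7 ≈ -5201.7)
S(v) = 3 - (18 + v)/(2*v) (S(v) = 3 - (v + 18)/(v + v) = 3 - (18 + v)/(2*v))
(-8198 + l)/(10753 + S(52)) = (-8198 - 36412/7)/(10753 + (5/2 - 9/52)) = -93798/(7*(10753 + (5/2 - 9*1/52))) = -93798/(7*(10753 + (5/2 - 9/52))) = -93798/(7*(10753 + 121/52)) = -93798/(7*559277/52) = -93798/7*52/559277 = -4877496/3914939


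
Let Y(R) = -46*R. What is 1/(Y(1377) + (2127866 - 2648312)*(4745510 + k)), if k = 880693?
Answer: -1/2928134909880 ≈ -3.4151e-13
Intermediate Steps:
1/(Y(1377) + (2127866 - 2648312)*(4745510 + k)) = 1/(-46*1377 + (2127866 - 2648312)*(4745510 + 880693)) = 1/(-63342 - 520446*5626203) = 1/(-63342 - 2928134846538) = 1/(-2928134909880) = -1/2928134909880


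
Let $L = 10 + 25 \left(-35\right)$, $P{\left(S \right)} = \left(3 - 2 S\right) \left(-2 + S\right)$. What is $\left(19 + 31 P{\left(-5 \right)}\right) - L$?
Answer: $-1937$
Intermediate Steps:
$P{\left(S \right)} = \left(-2 + S\right) \left(3 - 2 S\right)$
$L = -865$ ($L = 10 - 875 = -865$)
$\left(19 + 31 P{\left(-5 \right)}\right) - L = \left(19 + 31 \left(-6 - 2 \left(-5\right)^{2} + 7 \left(-5\right)\right)\right) - -865 = \left(19 + 31 \left(-6 - 50 - 35\right)\right) + 865 = \left(19 + 31 \left(-91\right)\right) + 865 = \left(19 - 2821\right) + 865 = -2802 + 865 = -1937$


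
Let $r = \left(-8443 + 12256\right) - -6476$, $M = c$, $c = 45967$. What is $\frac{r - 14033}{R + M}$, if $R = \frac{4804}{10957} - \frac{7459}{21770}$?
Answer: $- \frac{297690294720}{3654903392149} \approx -0.08145$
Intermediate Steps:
$M = 45967$
$R = \frac{22854817}{238533890}$ ($R = 4804 \cdot \frac{1}{10957} - \frac{7459}{21770} = \frac{4804}{10957} - \frac{7459}{21770} = \frac{22854817}{238533890} \approx 0.095814$)
$r = 10289$ ($r = 3813 + 6476 = 10289$)
$\frac{r - 14033}{R + M} = \frac{10289 - 14033}{\frac{22854817}{238533890} + 45967} = - \frac{3744}{\frac{10964710176447}{238533890}} = \left(-3744\right) \frac{238533890}{10964710176447} = - \frac{297690294720}{3654903392149}$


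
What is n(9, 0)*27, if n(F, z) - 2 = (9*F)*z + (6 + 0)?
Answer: 216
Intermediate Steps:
n(F, z) = 8 + 9*F*z (n(F, z) = 2 + ((9*F)*z + (6 + 0)) = 2 + (9*F*z + 6) = 2 + (6 + 9*F*z) = 8 + 9*F*z)
n(9, 0)*27 = (8 + 9*9*0)*27 = (8 + 0)*27 = 8*27 = 216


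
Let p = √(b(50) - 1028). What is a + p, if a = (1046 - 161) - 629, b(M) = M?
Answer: 256 + I*√978 ≈ 256.0 + 31.273*I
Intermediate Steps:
a = 256 (a = 885 - 629 = 256)
p = I*√978 (p = √(50 - 1028) = √(-978) = I*√978 ≈ 31.273*I)
a + p = 256 + I*√978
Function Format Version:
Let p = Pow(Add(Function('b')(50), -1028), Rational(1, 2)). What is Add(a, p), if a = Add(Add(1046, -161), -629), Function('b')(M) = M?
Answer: Add(256, Mul(I, Pow(978, Rational(1, 2)))) ≈ Add(256.00, Mul(31.273, I))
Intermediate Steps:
a = 256 (a = Add(885, -629) = 256)
p = Mul(I, Pow(978, Rational(1, 2))) (p = Pow(Add(50, -1028), Rational(1, 2)) = Pow(-978, Rational(1, 2)) = Mul(I, Pow(978, Rational(1, 2))) ≈ Mul(31.273, I))
Add(a, p) = Add(256, Mul(I, Pow(978, Rational(1, 2))))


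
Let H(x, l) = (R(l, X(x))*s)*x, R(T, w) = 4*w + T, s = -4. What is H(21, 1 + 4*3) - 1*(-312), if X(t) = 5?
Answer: -2460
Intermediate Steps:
R(T, w) = T + 4*w
H(x, l) = x*(-80 - 4*l) (H(x, l) = ((l + 4*5)*(-4))*x = ((l + 20)*(-4))*x = ((20 + l)*(-4))*x = (-80 - 4*l)*x = x*(-80 - 4*l))
H(21, 1 + 4*3) - 1*(-312) = -4*21*(20 + (1 + 4*3)) - 1*(-312) = -4*21*(20 + (1 + 12)) + 312 = -4*21*(20 + 13) + 312 = -4*21*33 + 312 = -2772 + 312 = -2460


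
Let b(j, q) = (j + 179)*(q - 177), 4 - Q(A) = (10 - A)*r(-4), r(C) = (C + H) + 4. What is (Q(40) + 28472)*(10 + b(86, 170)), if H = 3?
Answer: -52704270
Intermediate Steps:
r(C) = 7 + C (r(C) = (C + 3) + 4 = (3 + C) + 4 = 7 + C)
Q(A) = -26 + 3*A (Q(A) = 4 - (10 - A)*(7 - 4) = 4 - (10 - A)*3 = 4 - (30 - 3*A) = 4 + (-30 + 3*A) = -26 + 3*A)
b(j, q) = (-177 + q)*(179 + j) (b(j, q) = (179 + j)*(-177 + q) = (-177 + q)*(179 + j))
(Q(40) + 28472)*(10 + b(86, 170)) = ((-26 + 3*40) + 28472)*(10 + (-31683 - 177*86 + 179*170 + 86*170)) = ((-26 + 120) + 28472)*(10 + (-31683 - 15222 + 30430 + 14620)) = (94 + 28472)*(10 - 1855) = 28566*(-1845) = -52704270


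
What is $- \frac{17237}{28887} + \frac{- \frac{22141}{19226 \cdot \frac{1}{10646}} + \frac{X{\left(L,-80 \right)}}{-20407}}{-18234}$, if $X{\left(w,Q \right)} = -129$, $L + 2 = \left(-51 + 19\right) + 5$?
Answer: $\frac{1303189361944285}{17221510797704163} \approx 0.075672$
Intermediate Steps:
$L = -29$ ($L = -2 + \left(\left(-51 + 19\right) + 5\right) = -2 + \left(-32 + 5\right) = -2 - 27 = -29$)
$- \frac{17237}{28887} + \frac{- \frac{22141}{19226 \cdot \frac{1}{10646}} + \frac{X{\left(L,-80 \right)}}{-20407}}{-18234} = - \frac{17237}{28887} + \frac{- \frac{22141}{19226 \cdot \frac{1}{10646}} - \frac{129}{-20407}}{-18234} = \left(-17237\right) \frac{1}{28887} + \left(- \frac{22141}{19226 \cdot \frac{1}{10646}} - - \frac{129}{20407}\right) \left(- \frac{1}{18234}\right) = - \frac{17237}{28887} + \left(- \frac{22141}{\frac{9613}{5323}} + \frac{129}{20407}\right) \left(- \frac{1}{18234}\right) = - \frac{17237}{28887} + \left(\left(-22141\right) \frac{5323}{9613} + \frac{129}{20407}\right) \left(- \frac{1}{18234}\right) = - \frac{17237}{28887} + \left(- \frac{117856543}{9613} + \frac{129}{20407}\right) \left(- \frac{1}{18234}\right) = - \frac{17237}{28887} - - \frac{1202548616462}{1788504600447} = - \frac{17237}{28887} + \frac{1202548616462}{1788504600447} = \frac{1303189361944285}{17221510797704163}$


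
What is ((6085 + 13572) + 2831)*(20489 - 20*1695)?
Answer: -301586568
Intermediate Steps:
((6085 + 13572) + 2831)*(20489 - 20*1695) = (19657 + 2831)*(20489 - 33900) = 22488*(-13411) = -301586568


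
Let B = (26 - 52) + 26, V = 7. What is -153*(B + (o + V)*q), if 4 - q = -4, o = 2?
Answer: -11016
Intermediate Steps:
q = 8 (q = 4 - 1*(-4) = 4 + 4 = 8)
B = 0 (B = -26 + 26 = 0)
-153*(B + (o + V)*q) = -153*(0 + (2 + 7)*8) = -153*(0 + 9*8) = -153*(0 + 72) = -153*72 = -11016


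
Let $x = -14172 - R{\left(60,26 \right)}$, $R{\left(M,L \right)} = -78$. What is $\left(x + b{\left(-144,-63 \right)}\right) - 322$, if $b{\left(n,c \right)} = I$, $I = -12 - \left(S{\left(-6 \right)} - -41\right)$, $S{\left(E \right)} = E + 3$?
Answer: $-14466$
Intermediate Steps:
$S{\left(E \right)} = 3 + E$
$x = -14094$ ($x = -14172 - -78 = -14172 + 78 = -14094$)
$I = -50$ ($I = -12 - \left(\left(3 - 6\right) - -41\right) = -12 - \left(-3 + 41\right) = -12 - 38 = -50$)
$b{\left(n,c \right)} = -50$
$\left(x + b{\left(-144,-63 \right)}\right) - 322 = \left(-14094 - 50\right) - 322 = -14144 - 322 = -14466$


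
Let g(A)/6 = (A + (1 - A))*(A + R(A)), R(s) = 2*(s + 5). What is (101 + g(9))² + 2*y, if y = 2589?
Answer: 109507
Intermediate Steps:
R(s) = 10 + 2*s (R(s) = 2*(5 + s) = 10 + 2*s)
g(A) = 60 + 18*A (g(A) = 6*((A + (1 - A))*(A + (10 + 2*A))) = 6*(1*(10 + 3*A)) = 6*(10 + 3*A) = 60 + 18*A)
(101 + g(9))² + 2*y = (101 + (60 + 18*9))² + 2*2589 = (101 + (60 + 162))² + 5178 = (101 + 222)² + 5178 = 323² + 5178 = 104329 + 5178 = 109507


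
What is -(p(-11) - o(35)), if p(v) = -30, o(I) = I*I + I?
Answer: 1290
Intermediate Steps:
o(I) = I + I**2 (o(I) = I**2 + I = I + I**2)
-(p(-11) - o(35)) = -(-30 - 35*(1 + 35)) = -(-30 - 35*36) = -(-30 - 1*1260) = -(-30 - 1260) = -1*(-1290) = 1290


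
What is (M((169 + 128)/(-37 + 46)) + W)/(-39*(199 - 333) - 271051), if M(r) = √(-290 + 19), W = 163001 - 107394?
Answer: -55607/265825 - I*√271/265825 ≈ -0.20919 - 6.1928e-5*I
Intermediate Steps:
W = 55607
M(r) = I*√271 (M(r) = √(-271) = I*√271)
(M((169 + 128)/(-37 + 46)) + W)/(-39*(199 - 333) - 271051) = (I*√271 + 55607)/(-39*(199 - 333) - 271051) = (55607 + I*√271)/(-39*(-134) - 271051) = (55607 + I*√271)/(5226 - 271051) = (55607 + I*√271)/(-265825) = (55607 + I*√271)*(-1/265825) = -55607/265825 - I*√271/265825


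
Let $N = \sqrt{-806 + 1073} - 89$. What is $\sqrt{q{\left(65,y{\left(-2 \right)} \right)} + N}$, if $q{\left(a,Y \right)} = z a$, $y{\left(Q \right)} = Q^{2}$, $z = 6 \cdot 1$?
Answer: $\sqrt{301 + \sqrt{267}} \approx 17.814$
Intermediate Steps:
$z = 6$
$q{\left(a,Y \right)} = 6 a$
$N = -89 + \sqrt{267}$ ($N = \sqrt{267} - 89 = -89 + \sqrt{267} \approx -72.66$)
$\sqrt{q{\left(65,y{\left(-2 \right)} \right)} + N} = \sqrt{6 \cdot 65 - \left(89 - \sqrt{267}\right)} = \sqrt{390 - \left(89 - \sqrt{267}\right)} = \sqrt{301 + \sqrt{267}}$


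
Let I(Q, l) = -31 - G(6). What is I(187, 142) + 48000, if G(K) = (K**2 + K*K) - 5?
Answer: 47902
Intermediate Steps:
G(K) = -5 + 2*K**2 (G(K) = (K**2 + K**2) - 5 = 2*K**2 - 5 = -5 + 2*K**2)
I(Q, l) = -98 (I(Q, l) = -31 - (-5 + 2*6**2) = -31 - (-5 + 2*36) = -31 - (-5 + 72) = -31 - 1*67 = -31 - 67 = -98)
I(187, 142) + 48000 = -98 + 48000 = 47902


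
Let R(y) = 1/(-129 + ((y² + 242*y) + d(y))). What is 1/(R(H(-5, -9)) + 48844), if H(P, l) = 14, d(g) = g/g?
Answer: 3456/168804865 ≈ 2.0473e-5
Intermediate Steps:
d(g) = 1
R(y) = 1/(-128 + y² + 242*y) (R(y) = 1/(-129 + ((y² + 242*y) + 1)) = 1/(-129 + (1 + y² + 242*y)) = 1/(-128 + y² + 242*y))
1/(R(H(-5, -9)) + 48844) = 1/(1/(-128 + 14² + 242*14) + 48844) = 1/(1/(-128 + 196 + 3388) + 48844) = 1/(1/3456 + 48844) = 1/(168804865/3456) = 3456/168804865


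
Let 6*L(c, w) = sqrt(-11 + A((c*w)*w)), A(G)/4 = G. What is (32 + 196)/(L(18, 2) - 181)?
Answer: -1485648/1179119 - 1368*sqrt(277)/1179119 ≈ -1.2793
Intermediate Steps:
A(G) = 4*G
L(c, w) = sqrt(-11 + 4*c*w**2)/6 (L(c, w) = sqrt(-11 + 4*((c*w)*w))/6 = sqrt(-11 + 4*(c*w**2))/6 = sqrt(-11 + 4*c*w**2)/6)
(32 + 196)/(L(18, 2) - 181) = (32 + 196)/(sqrt(-11 + 4*18*2**2)/6 - 181) = 228/(sqrt(-11 + 4*18*4)/6 - 181) = 228/(sqrt(-11 + 288)/6 - 181) = 228/(sqrt(277)/6 - 181) = 228/(-181 + sqrt(277)/6)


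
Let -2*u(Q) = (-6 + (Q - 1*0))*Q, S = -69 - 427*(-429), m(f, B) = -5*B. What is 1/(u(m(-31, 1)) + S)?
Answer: 2/366173 ≈ 5.4619e-6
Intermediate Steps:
S = 183114 (S = -69 + 183183 = 183114)
u(Q) = -Q*(-6 + Q)/2 (u(Q) = -(-6 + (Q - 1*0))*Q/2 = -(-6 + (Q + 0))*Q/2 = -(-6 + Q)*Q/2 = -Q*(-6 + Q)/2)
1/(u(m(-31, 1)) + S) = 1/((-5*1)*(6 - (-5))/2 + 183114) = 1/((1/2)*(-5)*(6 - 1*(-5)) + 183114) = 1/((1/2)*(-5)*(6 + 5) + 183114) = 1/((1/2)*(-5)*11 + 183114) = 1/(-55/2 + 183114) = 1/(366173/2) = 2/366173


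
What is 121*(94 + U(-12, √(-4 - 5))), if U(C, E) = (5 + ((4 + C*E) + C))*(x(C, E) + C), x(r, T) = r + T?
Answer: 33154 + 103455*I ≈ 33154.0 + 1.0346e+5*I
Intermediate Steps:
x(r, T) = T + r
U(C, E) = (E + 2*C)*(9 + C + C*E) (U(C, E) = (5 + ((4 + C*E) + C))*((E + C) + C) = (5 + (4 + C + C*E))*((C + E) + C) = (9 + C + C*E)*(E + 2*C) = (E + 2*C)*(9 + C + C*E))
121*(94 + U(-12, √(-4 - 5))) = 121*(94 + ((-12)² + 9*√(-4 - 5) + 18*(-12) - 12*(-12 + √(-4 - 5)) + √(-4 - 5)*(-12)² - 12*√(-4 - 5)*(-12 + √(-4 - 5)))) = 121*(94 + (144 + 9*√(-9) - 216 - 12*(-12 + √(-9)) + √(-9)*144 - 12*√(-9)*(-12 + √(-9)))) = 121*(94 + (144 + 9*(3*I) - 216 - 12*(-12 + 3*I) + (3*I)*144 - 12*3*I*(-12 + 3*I))) = 121*(94 + (144 + 27*I - 216 + (144 - 36*I) + 432*I - 36*I*(-12 + 3*I))) = 121*(94 + (72 + 423*I - 36*I*(-12 + 3*I))) = 121*(166 + 423*I - 36*I*(-12 + 3*I)) = 20086 + 51183*I - 4356*I*(-12 + 3*I)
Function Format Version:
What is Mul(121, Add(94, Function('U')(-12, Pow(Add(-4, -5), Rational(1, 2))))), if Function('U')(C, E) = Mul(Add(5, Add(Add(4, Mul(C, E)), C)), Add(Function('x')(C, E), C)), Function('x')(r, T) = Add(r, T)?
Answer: Add(33154, Mul(103455, I)) ≈ Add(33154., Mul(1.0346e+5, I))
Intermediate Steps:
Function('x')(r, T) = Add(T, r)
Function('U')(C, E) = Mul(Add(E, Mul(2, C)), Add(9, C, Mul(C, E))) (Function('U')(C, E) = Mul(Add(5, Add(Add(4, Mul(C, E)), C)), Add(Add(E, C), C)) = Mul(Add(5, Add(4, C, Mul(C, E))), Add(Add(C, E), C)) = Mul(Add(9, C, Mul(C, E)), Add(E, Mul(2, C))) = Mul(Add(E, Mul(2, C)), Add(9, C, Mul(C, E))))
Mul(121, Add(94, Function('U')(-12, Pow(Add(-4, -5), Rational(1, 2))))) = Mul(121, Add(94, Add(Pow(-12, 2), Mul(9, Pow(Add(-4, -5), Rational(1, 2))), Mul(18, -12), Mul(-12, Add(-12, Pow(Add(-4, -5), Rational(1, 2)))), Mul(Pow(Add(-4, -5), Rational(1, 2)), Pow(-12, 2)), Mul(-12, Pow(Add(-4, -5), Rational(1, 2)), Add(-12, Pow(Add(-4, -5), Rational(1, 2))))))) = Mul(121, Add(94, Add(144, Mul(9, Pow(-9, Rational(1, 2))), -216, Mul(-12, Add(-12, Pow(-9, Rational(1, 2)))), Mul(Pow(-9, Rational(1, 2)), 144), Mul(-12, Pow(-9, Rational(1, 2)), Add(-12, Pow(-9, Rational(1, 2))))))) = Mul(121, Add(94, Add(144, Mul(9, Mul(3, I)), -216, Mul(-12, Add(-12, Mul(3, I))), Mul(Mul(3, I), 144), Mul(-12, Mul(3, I), Add(-12, Mul(3, I)))))) = Mul(121, Add(94, Add(144, Mul(27, I), -216, Add(144, Mul(-36, I)), Mul(432, I), Mul(-36, I, Add(-12, Mul(3, I)))))) = Mul(121, Add(94, Add(72, Mul(423, I), Mul(-36, I, Add(-12, Mul(3, I)))))) = Mul(121, Add(166, Mul(423, I), Mul(-36, I, Add(-12, Mul(3, I))))) = Add(20086, Mul(51183, I), Mul(-4356, I, Add(-12, Mul(3, I))))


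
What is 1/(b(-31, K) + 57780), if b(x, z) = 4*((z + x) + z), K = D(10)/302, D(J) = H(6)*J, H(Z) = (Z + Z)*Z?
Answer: 151/8708936 ≈ 1.7339e-5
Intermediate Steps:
H(Z) = 2*Z**2 (H(Z) = (2*Z)*Z = 2*Z**2)
D(J) = 72*J (D(J) = (2*6**2)*J = (2*36)*J = 72*J)
K = 360/151 (K = (72*10)/302 = 720*(1/302) = 360/151 ≈ 2.3841)
b(x, z) = 4*x + 8*z (b(x, z) = 4*((x + z) + z) = 4*(x + 2*z) = 4*x + 8*z)
1/(b(-31, K) + 57780) = 1/((4*(-31) + 8*(360/151)) + 57780) = 1/((-124 + 2880/151) + 57780) = 1/(-15844/151 + 57780) = 1/(8708936/151) = 151/8708936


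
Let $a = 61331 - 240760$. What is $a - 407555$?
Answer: $-586984$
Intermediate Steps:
$a = -179429$
$a - 407555 = -179429 - 407555 = -586984$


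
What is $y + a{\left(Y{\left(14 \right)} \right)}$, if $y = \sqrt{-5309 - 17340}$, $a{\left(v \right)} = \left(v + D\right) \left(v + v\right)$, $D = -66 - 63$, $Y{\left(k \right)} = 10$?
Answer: $-2380 + i \sqrt{22649} \approx -2380.0 + 150.5 i$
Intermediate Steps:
$D = -129$
$a{\left(v \right)} = 2 v \left(-129 + v\right)$ ($a{\left(v \right)} = \left(v - 129\right) \left(v + v\right) = \left(-129 + v\right) 2 v = 2 v \left(-129 + v\right)$)
$y = i \sqrt{22649}$ ($y = \sqrt{-22649} = i \sqrt{22649} \approx 150.5 i$)
$y + a{\left(Y{\left(14 \right)} \right)} = i \sqrt{22649} + 2 \cdot 10 \left(-129 + 10\right) = i \sqrt{22649} + 2 \cdot 10 \left(-119\right) = i \sqrt{22649} - 2380 = -2380 + i \sqrt{22649}$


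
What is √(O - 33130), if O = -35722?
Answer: 2*I*√17213 ≈ 262.4*I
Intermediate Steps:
√(O - 33130) = √(-35722 - 33130) = √(-68852) = 2*I*√17213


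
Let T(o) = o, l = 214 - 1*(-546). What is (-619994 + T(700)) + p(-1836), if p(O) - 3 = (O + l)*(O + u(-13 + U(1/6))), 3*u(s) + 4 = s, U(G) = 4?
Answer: 4082723/3 ≈ 1.3609e+6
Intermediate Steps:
l = 760 (l = 214 + 546 = 760)
u(s) = -4/3 + s/3
p(O) = 3 + (760 + O)*(-13/3 + O) (p(O) = 3 + (O + 760)*(O + (-4/3 + (-13 + 4)/3)) = 3 + (760 + O)*(O + (-4/3 + (1/3)*(-9))) = 3 + (760 + O)*(O + (-4/3 - 3)) = 3 + (760 + O)*(O - 13/3) = 3 + (760 + O)*(-13/3 + O))
(-619994 + T(700)) + p(-1836) = (-619994 + 700) + (-9871/3 + (-1836)**2 + (2267/3)*(-1836)) = -619294 + (-9871/3 + 3370896 - 1387404) = -619294 + 5940605/3 = 4082723/3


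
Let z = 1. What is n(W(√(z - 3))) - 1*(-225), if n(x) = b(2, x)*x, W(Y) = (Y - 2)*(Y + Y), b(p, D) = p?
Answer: 217 - 8*I*√2 ≈ 217.0 - 11.314*I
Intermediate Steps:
W(Y) = 2*Y*(-2 + Y) (W(Y) = (-2 + Y)*(2*Y) = 2*Y*(-2 + Y))
n(x) = 2*x
n(W(√(z - 3))) - 1*(-225) = 2*(2*√(1 - 3)*(-2 + √(1 - 3))) - 1*(-225) = 2*(2*√(-2)*(-2 + √(-2))) + 225 = 2*(2*(I*√2)*(-2 + I*√2)) + 225 = 2*(2*I*√2*(-2 + I*√2)) + 225 = 4*I*√2*(-2 + I*√2) + 225 = 225 + 4*I*√2*(-2 + I*√2)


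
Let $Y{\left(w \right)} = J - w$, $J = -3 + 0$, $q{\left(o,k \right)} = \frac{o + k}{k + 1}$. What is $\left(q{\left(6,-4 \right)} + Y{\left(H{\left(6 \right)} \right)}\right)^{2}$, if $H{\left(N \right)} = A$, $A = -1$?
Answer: $\frac{64}{9} \approx 7.1111$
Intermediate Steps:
$H{\left(N \right)} = -1$
$q{\left(o,k \right)} = \frac{k + o}{1 + k}$
$J = -3$
$Y{\left(w \right)} = -3 - w$
$\left(q{\left(6,-4 \right)} + Y{\left(H{\left(6 \right)} \right)}\right)^{2} = \left(\frac{-4 + 6}{1 - 4} - 2\right)^{2} = \left(\frac{1}{-3} \cdot 2 + \left(-3 + 1\right)\right)^{2} = \left(\left(- \frac{1}{3}\right) 2 - 2\right)^{2} = \left(- \frac{2}{3} - 2\right)^{2} = \left(- \frac{8}{3}\right)^{2} = \frac{64}{9}$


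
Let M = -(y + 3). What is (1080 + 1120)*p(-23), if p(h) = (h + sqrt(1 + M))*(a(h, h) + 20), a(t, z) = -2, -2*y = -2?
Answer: -910800 + 39600*I*sqrt(3) ≈ -9.108e+5 + 68589.0*I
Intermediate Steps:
y = 1 (y = -1/2*(-2) = 1)
M = -4 (M = -(1 + 3) = -4 ≈ -4.0000)
p(h) = 18*h + 18*I*sqrt(3) (p(h) = (h + sqrt(1 - 4))*(-2 + 20) = (h + sqrt(-3))*18 = (h + I*sqrt(3))*18 = 18*h + 18*I*sqrt(3))
(1080 + 1120)*p(-23) = (1080 + 1120)*(18*(-23) + 18*I*sqrt(3)) = 2200*(-414 + 18*I*sqrt(3)) = -910800 + 39600*I*sqrt(3)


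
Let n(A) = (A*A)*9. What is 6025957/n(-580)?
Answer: 6025957/3027600 ≈ 1.9903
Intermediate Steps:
n(A) = 9*A**2 (n(A) = A**2*9 = 9*A**2)
6025957/n(-580) = 6025957/((9*(-580)**2)) = 6025957/((9*336400)) = 6025957/3027600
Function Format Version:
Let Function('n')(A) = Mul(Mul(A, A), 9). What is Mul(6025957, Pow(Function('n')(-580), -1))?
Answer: Rational(6025957, 3027600) ≈ 1.9903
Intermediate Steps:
Function('n')(A) = Mul(9, Pow(A, 2)) (Function('n')(A) = Mul(Pow(A, 2), 9) = Mul(9, Pow(A, 2)))
Mul(6025957, Pow(Function('n')(-580), -1)) = Mul(6025957, Pow(Mul(9, Pow(-580, 2)), -1)) = Mul(6025957, Pow(Mul(9, 336400), -1)) = Mul(6025957, Pow(3027600, -1)) = Mul(6025957, Rational(1, 3027600)) = Rational(6025957, 3027600)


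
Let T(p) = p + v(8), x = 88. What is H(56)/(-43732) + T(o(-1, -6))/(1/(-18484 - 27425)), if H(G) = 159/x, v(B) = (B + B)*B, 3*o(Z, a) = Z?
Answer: -22555754748543/3848416 ≈ -5.8610e+6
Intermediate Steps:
o(Z, a) = Z/3
v(B) = 2*B² (v(B) = (2*B)*B = 2*B²)
H(G) = 159/88
T(p) = 128 + p (T(p) = p + 2*8² = p + 2*64 = p + 128 = 128 + p)
H(56)/(-43732) + T(o(-1, -6))/(1/(-18484 - 27425)) = (159/88)/(-43732) + (128 + (⅓)*(-1))/(1/(-18484 - 27425)) = (159/88)*(-1/43732) + (128 - ⅓)/(1/(-45909)) = -159/3848416 + 383/(3*(-1/45909)) = -159/3848416 + (383/3)*(-45909) = -159/3848416 - 5861049 = -22555754748543/3848416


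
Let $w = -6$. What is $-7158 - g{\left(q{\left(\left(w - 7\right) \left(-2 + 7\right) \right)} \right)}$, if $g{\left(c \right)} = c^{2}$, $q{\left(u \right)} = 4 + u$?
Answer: $-10879$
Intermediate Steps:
$-7158 - g{\left(q{\left(\left(w - 7\right) \left(-2 + 7\right) \right)} \right)} = -7158 - \left(4 + \left(-6 - 7\right) \left(-2 + 7\right)\right)^{2} = -7158 - \left(4 - 65\right)^{2} = -7158 - \left(-61\right)^{2} = -7158 - 3721 = -10879$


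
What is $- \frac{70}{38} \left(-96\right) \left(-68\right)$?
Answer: $- \frac{228480}{19} \approx -12025.0$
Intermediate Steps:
$- \frac{70}{38} \left(-96\right) \left(-68\right) = \left(-70\right) \frac{1}{38} \left(-96\right) \left(-68\right) = \left(- \frac{35}{19}\right) \left(-96\right) \left(-68\right) = \frac{3360}{19} \left(-68\right) = - \frac{228480}{19}$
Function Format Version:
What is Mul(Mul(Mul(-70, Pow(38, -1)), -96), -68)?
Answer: Rational(-228480, 19) ≈ -12025.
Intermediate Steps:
Mul(Mul(Mul(-70, Pow(38, -1)), -96), -68) = Mul(Mul(Mul(-70, Rational(1, 38)), -96), -68) = Mul(Mul(Rational(-35, 19), -96), -68) = Mul(Rational(3360, 19), -68) = Rational(-228480, 19)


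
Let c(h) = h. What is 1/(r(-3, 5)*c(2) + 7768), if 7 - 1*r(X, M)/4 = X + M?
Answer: 1/7808 ≈ 0.00012807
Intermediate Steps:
r(X, M) = 28 - 4*M - 4*X (r(X, M) = 28 - 4*(X + M) = 28 - 4*(M + X) = 28 + (-4*M - 4*X) = 28 - 4*M - 4*X)
1/(r(-3, 5)*c(2) + 7768) = 1/((28 - 4*5 - 4*(-3))*2 + 7768) = 1/((28 - 20 + 12)*2 + 7768) = 1/(20*2 + 7768) = 1/(40 + 7768) = 1/7808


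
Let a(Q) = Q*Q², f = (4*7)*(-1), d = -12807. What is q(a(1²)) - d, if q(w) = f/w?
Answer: 12779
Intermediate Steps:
f = -28 (f = 28*(-1) = -28)
a(Q) = Q³
q(w) = -28/w
q(a(1²)) - d = -28/((1²)³) - 1*(-12807) = -28/(1³) + 12807 = -28/1 + 12807 = -28*1 + 12807 = -28 + 12807 = 12779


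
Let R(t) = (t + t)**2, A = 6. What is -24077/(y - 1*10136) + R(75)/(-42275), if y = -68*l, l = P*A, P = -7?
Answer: 34162207/12310480 ≈ 2.7751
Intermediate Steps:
l = -42 (l = -7*6 = -42)
y = 2856 (y = -68*(-42) = 2856)
R(t) = 4*t**2 (R(t) = (2*t)**2 = 4*t**2)
-24077/(y - 1*10136) + R(75)/(-42275) = -24077/(2856 - 1*10136) + (4*75**2)/(-42275) = -24077/(2856 - 10136) + (4*5625)*(-1/42275) = -24077/(-7280) + 22500*(-1/42275) = -24077*(-1/7280) - 900/1691 = 24077/7280 - 900/1691 = 34162207/12310480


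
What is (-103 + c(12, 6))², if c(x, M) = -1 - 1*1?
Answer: 11025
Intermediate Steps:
c(x, M) = -2 (c(x, M) = -1 - 1 = -2)
(-103 + c(12, 6))² = (-103 - 2)² = (-105)² = 11025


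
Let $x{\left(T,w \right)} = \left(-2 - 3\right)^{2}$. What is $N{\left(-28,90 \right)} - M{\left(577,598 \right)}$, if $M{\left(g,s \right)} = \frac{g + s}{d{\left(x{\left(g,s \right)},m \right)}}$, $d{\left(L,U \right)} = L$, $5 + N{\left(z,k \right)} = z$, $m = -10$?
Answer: $-80$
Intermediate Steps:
$N{\left(z,k \right)} = -5 + z$
$x{\left(T,w \right)} = 25$ ($x{\left(T,w \right)} = \left(-5\right)^{2} = 25$)
$M{\left(g,s \right)} = \frac{g}{25} + \frac{s}{25}$ ($M{\left(g,s \right)} = \frac{g + s}{25} = \left(g + s\right) \frac{1}{25} = \frac{g}{25} + \frac{s}{25}$)
$N{\left(-28,90 \right)} - M{\left(577,598 \right)} = \left(-5 - 28\right) - \left(\frac{1}{25} \cdot 577 + \frac{1}{25} \cdot 598\right) = -33 - \left(\frac{577}{25} + \frac{598}{25}\right) = -33 - 47 = -80$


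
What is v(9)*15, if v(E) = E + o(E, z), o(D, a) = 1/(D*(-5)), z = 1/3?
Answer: 404/3 ≈ 134.67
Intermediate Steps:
z = ⅓ ≈ 0.33333
o(D, a) = -1/(5*D) (o(D, a) = 1/(-5*D) = -1/(5*D))
v(E) = E - 1/(5*E)
v(9)*15 = (9 - ⅕/9)*15 = (9 - ⅕*⅑)*15 = (9 - 1/45)*15 = (404/45)*15 = 404/3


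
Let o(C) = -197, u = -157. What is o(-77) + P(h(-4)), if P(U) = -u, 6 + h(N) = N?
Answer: -40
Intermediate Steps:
h(N) = -6 + N
P(U) = 157 (P(U) = -1*(-157) = 157)
o(-77) + P(h(-4)) = -197 + 157 = -40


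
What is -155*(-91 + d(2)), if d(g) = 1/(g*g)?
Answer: 56265/4 ≈ 14066.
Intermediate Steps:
d(g) = g⁻² (d(g) = 1/(g²) = g⁻²)
-155*(-91 + d(2)) = -155*(-91 + 2⁻²) = -155*(-91 + ¼) = -155*(-363/4) = 56265/4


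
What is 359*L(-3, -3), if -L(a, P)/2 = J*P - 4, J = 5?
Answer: 13642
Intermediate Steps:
L(a, P) = 8 - 10*P (L(a, P) = -2*(5*P - 4) = -2*(-4 + 5*P) = 8 - 10*P)
359*L(-3, -3) = 359*(8 - 10*(-3)) = 359*(8 + 30) = 359*38 = 13642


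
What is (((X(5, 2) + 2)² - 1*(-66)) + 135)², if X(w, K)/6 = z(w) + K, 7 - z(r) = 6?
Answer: 361201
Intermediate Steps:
z(r) = 1 (z(r) = 7 - 1*6 = 7 - 6 = 1)
X(w, K) = 6 + 6*K (X(w, K) = 6*(1 + K) = 6 + 6*K)
(((X(5, 2) + 2)² - 1*(-66)) + 135)² = ((((6 + 6*2) + 2)² - 1*(-66)) + 135)² = ((((6 + 12) + 2)² + 66) + 135)² = (((18 + 2)² + 66) + 135)² = ((20² + 66) + 135)² = ((400 + 66) + 135)² = (466 + 135)² = 601² = 361201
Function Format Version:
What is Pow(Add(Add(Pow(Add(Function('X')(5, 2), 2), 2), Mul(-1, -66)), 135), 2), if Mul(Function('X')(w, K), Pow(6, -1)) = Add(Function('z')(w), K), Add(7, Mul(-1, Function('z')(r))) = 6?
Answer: 361201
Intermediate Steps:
Function('z')(r) = 1 (Function('z')(r) = Add(7, Mul(-1, 6)) = Add(7, -6) = 1)
Function('X')(w, K) = Add(6, Mul(6, K)) (Function('X')(w, K) = Mul(6, Add(1, K)) = Add(6, Mul(6, K)))
Pow(Add(Add(Pow(Add(Function('X')(5, 2), 2), 2), Mul(-1, -66)), 135), 2) = Pow(Add(Add(Pow(Add(Add(6, Mul(6, 2)), 2), 2), Mul(-1, -66)), 135), 2) = Pow(Add(Add(Pow(Add(Add(6, 12), 2), 2), 66), 135), 2) = Pow(Add(Add(Pow(Add(18, 2), 2), 66), 135), 2) = Pow(Add(Add(Pow(20, 2), 66), 135), 2) = Pow(Add(Add(400, 66), 135), 2) = Pow(Add(466, 135), 2) = Pow(601, 2) = 361201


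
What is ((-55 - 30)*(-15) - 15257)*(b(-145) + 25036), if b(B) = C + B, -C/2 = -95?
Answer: -350682542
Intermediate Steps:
C = 190 (C = -2*(-95) = 190)
b(B) = 190 + B
((-55 - 30)*(-15) - 15257)*(b(-145) + 25036) = ((-55 - 30)*(-15) - 15257)*((190 - 145) + 25036) = (-85*(-15) - 15257)*(45 + 25036) = (1275 - 15257)*25081 = -13982*25081 = -350682542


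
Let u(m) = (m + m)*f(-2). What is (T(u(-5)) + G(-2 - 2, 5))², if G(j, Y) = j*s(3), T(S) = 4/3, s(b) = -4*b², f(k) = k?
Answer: 190096/9 ≈ 21122.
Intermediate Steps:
u(m) = -4*m (u(m) = (m + m)*(-2) = (2*m)*(-2) = -4*m)
T(S) = 4/3 (T(S) = 4*(⅓) = 4/3)
G(j, Y) = -36*j (G(j, Y) = j*(-4*3²) = j*(-4*9) = j*(-36) = -36*j)
(T(u(-5)) + G(-2 - 2, 5))² = (4/3 - 36*(-2 - 2))² = (4/3 - 36*(-4))² = (4/3 + 144)² = (436/3)² = 190096/9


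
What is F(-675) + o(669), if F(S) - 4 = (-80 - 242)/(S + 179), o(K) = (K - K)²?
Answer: 1153/248 ≈ 4.6492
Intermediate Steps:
o(K) = 0 (o(K) = 0² = 0)
F(S) = 4 - 322/(179 + S) (F(S) = 4 + (-80 - 242)/(S + 179) = 4 - 322/(179 + S))
F(-675) + o(669) = 2*(197 + 2*(-675))/(179 - 675) + 0 = 2*(197 - 1350)/(-496) + 0 = 2*(-1/496)*(-1153) + 0 = 1153/248 + 0 = 1153/248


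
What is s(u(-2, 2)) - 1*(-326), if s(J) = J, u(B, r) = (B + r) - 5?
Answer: 321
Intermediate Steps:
u(B, r) = -5 + B + r
s(u(-2, 2)) - 1*(-326) = (-5 - 2 + 2) - 1*(-326) = -5 + 326 = 321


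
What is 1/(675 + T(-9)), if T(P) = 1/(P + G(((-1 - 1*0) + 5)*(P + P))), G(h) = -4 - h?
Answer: 59/39826 ≈ 0.0014814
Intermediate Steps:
T(P) = 1/(-4 - 7*P) (T(P) = 1/(P + (-4 - ((-1 - 1*0) + 5)*(P + P))) = 1/(P + (-4 - ((-1 + 0) + 5)*2*P)) = 1/(P + (-4 - (-1 + 5)*2*P)) = 1/(P + (-4 - 4*2*P)) = 1/(P + (-4 - 8*P)) = 1/(-4 - 7*P))
1/(675 + T(-9)) = 1/(675 - 1/(4 + 7*(-9))) = 1/(675 - 1/(4 - 63)) = 1/(675 - 1/(-59)) = 1/(675 - 1*(-1/59)) = 1/(675 + 1/59) = 1/(39826/59) = 59/39826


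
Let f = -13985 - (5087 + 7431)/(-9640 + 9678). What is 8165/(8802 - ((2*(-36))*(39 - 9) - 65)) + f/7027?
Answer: -1908923653/1472247851 ≈ -1.2966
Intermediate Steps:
f = -271974/19 (f = -13985 - 12518/38 = -13985 - 1*6259/19 = -13985 - 6259/19 = -271974/19 ≈ -14314.)
8165/(8802 - ((2*(-36))*(39 - 9) - 65)) + f/7027 = 8165/(8802 - ((2*(-36))*(39 - 9) - 65)) - 271974/19/7027 = 8165/(8802 - (-72*30 - 65)) - 271974/19*1/7027 = 8165/(8802 - (-2160 - 65)) - 271974/133513 = 8165/(8802 - 1*(-2225)) - 271974/133513 = 8165/(8802 + 2225) - 271974/133513 = 8165/11027 - 271974/133513 = -1908923653/1472247851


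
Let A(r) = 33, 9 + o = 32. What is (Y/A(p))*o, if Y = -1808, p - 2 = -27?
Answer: -41584/33 ≈ -1260.1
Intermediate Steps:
o = 23 (o = -9 + 32 = 23)
p = -25 (p = 2 - 27 = -25)
(Y/A(p))*o = -1808/33*23 = -41584/33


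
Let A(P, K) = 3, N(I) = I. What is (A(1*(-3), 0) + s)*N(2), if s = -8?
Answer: -10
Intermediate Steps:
(A(1*(-3), 0) + s)*N(2) = (3 - 8)*2 = -5*2 = -10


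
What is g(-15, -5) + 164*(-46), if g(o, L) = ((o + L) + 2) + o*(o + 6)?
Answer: -7427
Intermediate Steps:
g(o, L) = 2 + L + o + o*(6 + o) (g(o, L) = ((L + o) + 2) + o*(6 + o) = (2 + L + o) + o*(6 + o) = 2 + L + o + o*(6 + o))
g(-15, -5) + 164*(-46) = (2 - 5 + (-15)**2 + 7*(-15)) + 164*(-46) = (2 - 5 + 225 - 105) - 7544 = 117 - 7544 = -7427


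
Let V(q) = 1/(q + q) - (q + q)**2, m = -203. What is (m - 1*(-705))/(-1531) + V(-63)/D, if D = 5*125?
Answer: -3102109687/120566250 ≈ -25.729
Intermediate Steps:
D = 625
V(q) = 1/(2*q) - 4*q**2 (V(q) = 1/(2*q) - (2*q)**2 = 1/(2*q) - 4*q**2)
(m - 1*(-705))/(-1531) + V(-63)/D = (-203 - 1*(-705))/(-1531) + ((1/2)*(1 - 8*(-63)**3)/(-63))/625 = (-203 + 705)*(-1/1531) + ((1/2)*(-1/63)*(1 - 8*(-250047)))*(1/625) = 502*(-1/1531) + ((1/2)*(-1/63)*(1 + 2000376))*(1/625) = -502/1531 + ((1/2)*(-1/63)*2000377)*(1/625) = -502/1531 - 2000377/126*1/625 = -502/1531 - 2000377/78750 = -3102109687/120566250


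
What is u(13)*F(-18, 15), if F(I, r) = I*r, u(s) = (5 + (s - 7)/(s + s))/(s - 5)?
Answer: -2295/13 ≈ -176.54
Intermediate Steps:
u(s) = (5 + (-7 + s)/(2*s))/(-5 + s) (u(s) = (5 + (-7 + s)/((2*s)))/(-5 + s) = (5 + (-7 + s)*(1/(2*s)))/(-5 + s) = (5 + (-7 + s)/(2*s))/(-5 + s))
u(13)*F(-18, 15) = ((½)*(-7 + 11*13)/(13*(-5 + 13)))*(-18*15) = ((½)*(1/13)*(-7 + 143)/8)*(-270) = ((½)*(1/13)*(⅛)*136)*(-270) = (17/26)*(-270) = -2295/13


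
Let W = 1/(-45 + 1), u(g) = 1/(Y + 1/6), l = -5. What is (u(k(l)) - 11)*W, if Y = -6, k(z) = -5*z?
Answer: 391/1540 ≈ 0.25390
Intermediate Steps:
u(g) = -6/35 (u(g) = 1/(-6 + 1/6) = 1/(-6 + ⅙) = 1/(-35/6) = -6/35)
W = -1/44 (W = 1/(-44) = -1/44 ≈ -0.022727)
(u(k(l)) - 11)*W = (-6/35 - 11)*(-1/44) = -391/35*(-1/44) = 391/1540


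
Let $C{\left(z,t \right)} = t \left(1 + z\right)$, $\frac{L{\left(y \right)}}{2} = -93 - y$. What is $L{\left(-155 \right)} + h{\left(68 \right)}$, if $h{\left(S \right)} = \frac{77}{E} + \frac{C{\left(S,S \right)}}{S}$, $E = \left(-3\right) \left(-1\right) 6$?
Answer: $\frac{3551}{18} \approx 197.28$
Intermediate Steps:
$L{\left(y \right)} = -186 - 2 y$ ($L{\left(y \right)} = 2 \left(-93 - y\right) = -186 - 2 y$)
$E = 18$ ($E = 3 \cdot 6 = 18$)
$h{\left(S \right)} = \frac{95}{18} + S$ ($h{\left(S \right)} = \frac{77}{18} + \frac{S \left(1 + S\right)}{S} = 77 \cdot \frac{1}{18} + \left(1 + S\right) = \frac{77}{18} + \left(1 + S\right) = \frac{95}{18} + S$)
$L{\left(-155 \right)} + h{\left(68 \right)} = \left(-186 - -310\right) + \left(\frac{95}{18} + 68\right) = \left(-186 + 310\right) + \frac{1319}{18} = 124 + \frac{1319}{18} = \frac{3551}{18}$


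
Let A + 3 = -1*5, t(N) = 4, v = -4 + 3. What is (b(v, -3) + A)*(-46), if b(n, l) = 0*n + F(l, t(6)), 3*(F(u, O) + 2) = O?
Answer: 1196/3 ≈ 398.67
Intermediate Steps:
v = -1
F(u, O) = -2 + O/3
b(n, l) = -2/3 (b(n, l) = 0*n + (-2 + (1/3)*4) = 0 + (-2 + 4/3) = 0 - 2/3 = -2/3)
A = -8 (A = -3 - 1*5 = -3 - 5 = -8)
(b(v, -3) + A)*(-46) = (-2/3 - 8)*(-46) = -26/3*(-46) = 1196/3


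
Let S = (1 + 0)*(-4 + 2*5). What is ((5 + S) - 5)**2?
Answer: 36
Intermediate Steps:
S = 6 (S = 1*(-4 + 10) = 1*6 = 6)
((5 + S) - 5)**2 = ((5 + 6) - 5)**2 = (11 - 5)**2 = 6**2 = 36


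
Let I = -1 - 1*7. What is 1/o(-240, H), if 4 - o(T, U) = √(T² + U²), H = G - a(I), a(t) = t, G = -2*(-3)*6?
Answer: -1/240 ≈ -0.0041667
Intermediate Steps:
I = -8 (I = -1 - 7 = -8)
G = 36 (G = 6*6 = 36)
H = 44 (H = 36 - 1*(-8) = 36 + 8 = 44)
o(T, U) = 4 - √(T² + U²)
1/o(-240, H) = 1/(4 - √((-240)² + 44²)) = 1/(4 - √(57600 + 1936)) = 1/(4 - √59536) = 1/(4 - 1*244) = 1/(4 - 244) = 1/(-240) = -1/240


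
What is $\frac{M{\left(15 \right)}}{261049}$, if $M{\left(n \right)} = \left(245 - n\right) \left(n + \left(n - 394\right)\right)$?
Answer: $- \frac{83720}{261049} \approx -0.32071$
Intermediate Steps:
$M{\left(n \right)} = \left(-394 + 2 n\right) \left(245 - n\right)$ ($M{\left(n \right)} = \left(245 - n\right) \left(n + \left(-394 + n\right)\right) = \left(245 - n\right) \left(-394 + 2 n\right) = \left(-394 + 2 n\right) \left(245 - n\right)$)
$\frac{M{\left(15 \right)}}{261049} = \frac{-96530 - 2 \cdot 15^{2} + 884 \cdot 15}{261049} = \left(-96530 - 450 + 13260\right) \frac{1}{261049} = \left(-83720\right) \frac{1}{261049} = - \frac{83720}{261049}$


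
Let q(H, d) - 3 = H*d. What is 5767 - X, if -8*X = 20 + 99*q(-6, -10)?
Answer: 52393/8 ≈ 6549.1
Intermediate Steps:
q(H, d) = 3 + H*d
X = -6257/8 (X = -(20 + 99*(3 - 6*(-10)))/8 = -(20 + 99*(3 + 60))/8 = -(20 + 99*63)/8 = -(20 + 6237)/8 = -⅛*6257 = -6257/8 ≈ -782.13)
5767 - X = 5767 - 1*(-6257/8) = 5767 + 6257/8 = 52393/8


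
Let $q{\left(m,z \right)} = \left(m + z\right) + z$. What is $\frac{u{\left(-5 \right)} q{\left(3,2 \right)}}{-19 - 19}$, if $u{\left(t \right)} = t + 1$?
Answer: $\frac{14}{19} \approx 0.73684$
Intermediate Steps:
$u{\left(t \right)} = 1 + t$
$q{\left(m,z \right)} = m + 2 z$
$\frac{u{\left(-5 \right)} q{\left(3,2 \right)}}{-19 - 19} = \frac{\left(1 - 5\right) \left(3 + 2 \cdot 2\right)}{-19 - 19} = \frac{\left(-4\right) \left(3 + 4\right)}{-38} = \left(-4\right) 7 \left(- \frac{1}{38}\right) = \left(-28\right) \left(- \frac{1}{38}\right) = \frac{14}{19}$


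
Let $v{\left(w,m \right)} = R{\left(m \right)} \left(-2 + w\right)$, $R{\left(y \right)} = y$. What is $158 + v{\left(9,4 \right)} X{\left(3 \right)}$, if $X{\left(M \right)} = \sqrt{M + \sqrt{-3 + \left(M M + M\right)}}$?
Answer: $158 + 28 \sqrt{6} \approx 226.59$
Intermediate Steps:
$v{\left(w,m \right)} = m \left(-2 + w\right)$
$X{\left(M \right)} = \sqrt{M + \sqrt{-3 + M + M^{2}}}$ ($X{\left(M \right)} = \sqrt{M + \sqrt{-3 + \left(M^{2} + M\right)}} = \sqrt{M + \sqrt{-3 + \left(M + M^{2}\right)}} = \sqrt{M + \sqrt{-3 + M + M^{2}}}$)
$158 + v{\left(9,4 \right)} X{\left(3 \right)} = 158 + 4 \left(-2 + 9\right) \sqrt{3 + \sqrt{-3 + 3 + 3^{2}}} = 158 + 4 \cdot 7 \sqrt{3 + \sqrt{-3 + 3 + 9}} = 158 + 28 \sqrt{3 + \sqrt{9}} = 158 + 28 \sqrt{3 + 3} = 158 + 28 \sqrt{6}$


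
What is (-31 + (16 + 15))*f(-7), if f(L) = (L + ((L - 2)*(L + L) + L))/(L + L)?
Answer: 0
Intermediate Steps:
f(L) = (2*L + 2*L*(-2 + L))/(2*L) (f(L) = (L + ((-2 + L)*(2*L) + L))/((2*L)) = (L + (2*L*(-2 + L) + L))*(1/(2*L)) = (L + (L + 2*L*(-2 + L)))*(1/(2*L)) = (2*L + 2*L*(-2 + L))*(1/(2*L)) = (2*L + 2*L*(-2 + L))/(2*L))
(-31 + (16 + 15))*f(-7) = (-31 + (16 + 15))*(-1 - 7) = (-31 + 31)*(-8) = 0*(-8) = 0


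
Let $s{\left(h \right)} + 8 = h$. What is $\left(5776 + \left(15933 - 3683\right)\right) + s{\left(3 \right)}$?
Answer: $18021$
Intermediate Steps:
$s{\left(h \right)} = -8 + h$
$\left(5776 + \left(15933 - 3683\right)\right) + s{\left(3 \right)} = \left(5776 + \left(15933 - 3683\right)\right) + \left(-8 + 3\right) = \left(5776 + 12250\right) - 5 = 18026 - 5 = 18021$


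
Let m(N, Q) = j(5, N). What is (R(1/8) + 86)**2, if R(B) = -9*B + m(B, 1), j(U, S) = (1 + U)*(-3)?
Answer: 286225/64 ≈ 4472.3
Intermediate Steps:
j(U, S) = -3 - 3*U
m(N, Q) = -18 (m(N, Q) = -3 - 3*5 = -3 - 15 = -18)
R(B) = -18 - 9*B (R(B) = -9*B - 18 = -18 - 9*B)
(R(1/8) + 86)**2 = ((-18 - 9/8) + 86)**2 = (-153/8 + 86)**2 = (535/8)**2 = 286225/64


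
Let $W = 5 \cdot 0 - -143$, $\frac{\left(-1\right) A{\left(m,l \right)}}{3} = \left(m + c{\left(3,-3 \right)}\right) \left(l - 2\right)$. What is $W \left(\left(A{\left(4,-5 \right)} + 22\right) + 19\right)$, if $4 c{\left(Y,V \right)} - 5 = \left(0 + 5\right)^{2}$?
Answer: $\frac{80795}{2} \approx 40398.0$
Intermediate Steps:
$c{\left(Y,V \right)} = \frac{15}{2}$ ($c{\left(Y,V \right)} = \frac{5}{4} + \frac{\left(0 + 5\right)^{2}}{4} = \frac{5}{4} + \frac{5^{2}}{4} = \frac{5}{4} + \frac{1}{4} \cdot 25 = \frac{5}{4} + \frac{25}{4} = \frac{15}{2}$)
$A{\left(m,l \right)} = - 3 \left(-2 + l\right) \left(\frac{15}{2} + m\right)$ ($A{\left(m,l \right)} = - 3 \left(m + \frac{15}{2}\right) \left(l - 2\right) = - 3 \left(\frac{15}{2} + m\right) \left(-2 + l\right) = - 3 \left(-2 + l\right) \left(\frac{15}{2} + m\right)$)
$W = 143$ ($W = 0 + 143 = 143$)
$W \left(\left(A{\left(4,-5 \right)} + 22\right) + 19\right) = 143 \left(\left(\left(45 + 6 \cdot 4 - - \frac{225}{2} - \left(-15\right) 4\right) + 22\right) + 19\right) = 143 \left(\left(\left(45 + 24 + \frac{225}{2} + 60\right) + 22\right) + 19\right) = 143 \left(\left(\frac{483}{2} + 22\right) + 19\right) = 143 \left(\frac{527}{2} + 19\right) = 143 \cdot \frac{565}{2} = \frac{80795}{2}$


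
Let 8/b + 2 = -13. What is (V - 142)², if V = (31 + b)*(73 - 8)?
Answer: 30415225/9 ≈ 3.3795e+6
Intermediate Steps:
b = -8/15 (b = 8/(-2 - 13) = 8/(-15) = 8*(-1/15) = -8/15 ≈ -0.53333)
V = 5941/3 (V = (31 - 8/15)*(73 - 8) = (457/15)*65 = 5941/3 ≈ 1980.3)
(V - 142)² = (5941/3 - 142)² = (5515/3)² = 30415225/9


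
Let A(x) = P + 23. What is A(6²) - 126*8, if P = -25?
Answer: -1010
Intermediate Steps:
A(x) = -2 (A(x) = -25 + 23 = -2)
A(6²) - 126*8 = -2 - 126*8 = -2 - 1*1008 = -2 - 1008 = -1010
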